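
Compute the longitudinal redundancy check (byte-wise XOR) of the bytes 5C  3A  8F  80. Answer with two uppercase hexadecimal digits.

69

XOR the bytes together:
  start with 0x5C
  0x5C ⊕ 0x3A = 0x66
  0x66 ⊕ 0x8F = 0xE9
  0xE9 ⊕ 0x80 = 0x69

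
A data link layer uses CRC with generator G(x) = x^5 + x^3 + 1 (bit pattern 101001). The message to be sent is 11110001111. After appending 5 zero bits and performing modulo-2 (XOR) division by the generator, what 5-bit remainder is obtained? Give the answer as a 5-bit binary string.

Append 5 zeros: 1111000111100000. Divide by 101001 (XOR where the leading bit is 1):
  pos 0: 111100 XOR 101001 = 010101
  pos 1: 101010 XOR 101001 = 000011
  pos 5: 111111 XOR 101001 = 010110
  pos 6: 101100 XOR 101001 = 000101
  pos 9: 101000 XOR 101001 = 000001
Remainder (last 5 bits) = 00010. This is the CRC / FCS.

00010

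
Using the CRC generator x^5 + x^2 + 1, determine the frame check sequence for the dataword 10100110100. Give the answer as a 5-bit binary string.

11100

Append 5 zeros: 1010011010000000. Divide by 100101 (XOR where the leading bit is 1):
  pos 0: 101001 XOR 100101 = 001100
  pos 2: 110010 XOR 100101 = 010111
  pos 3: 101111 XOR 100101 = 001010
  pos 5: 101000 XOR 100101 = 001101
  pos 7: 110100 XOR 100101 = 010001
  pos 8: 100010 XOR 100101 = 000111
Remainder (last 5 bits) = 11100. This is the CRC / FCS.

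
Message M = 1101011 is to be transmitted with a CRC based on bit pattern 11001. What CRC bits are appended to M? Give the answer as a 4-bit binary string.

Append 4 zeros: 11010110000. Divide by 11001 (XOR where the leading bit is 1):
  pos 0: 11010 XOR 11001 = 00011
  pos 3: 11110 XOR 11001 = 00111
  pos 5: 11100 XOR 11001 = 00101
Remainder (last 4 bits) = 1010. This is the CRC / FCS.

1010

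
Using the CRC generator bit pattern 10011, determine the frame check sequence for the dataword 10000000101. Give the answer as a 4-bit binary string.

Append 4 zeros: 100000001010000. Divide by 10011 (XOR where the leading bit is 1):
  pos 0: 10000 XOR 10011 = 00011
  pos 3: 11000 XOR 10011 = 01011
  pos 4: 10111 XOR 10011 = 00100
  pos 6: 10001 XOR 10011 = 00010
  pos 9: 10000 XOR 10011 = 00011
Remainder (last 4 bits) = 0110. This is the CRC / FCS.

0110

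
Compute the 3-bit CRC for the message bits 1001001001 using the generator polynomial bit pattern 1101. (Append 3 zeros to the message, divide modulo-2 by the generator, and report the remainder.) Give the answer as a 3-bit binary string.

100

Append 3 zeros: 1001001001000. Divide by 1101 (XOR where the leading bit is 1):
  pos 0: 1001 XOR 1101 = 0100
  pos 1: 1000 XOR 1101 = 0101
  pos 2: 1010 XOR 1101 = 0111
  pos 3: 1111 XOR 1101 = 0010
  pos 5: 1000 XOR 1101 = 0101
  pos 6: 1011 XOR 1101 = 0110
  pos 7: 1100 XOR 1101 = 0001
Remainder (last 3 bits) = 100. This is the CRC / FCS.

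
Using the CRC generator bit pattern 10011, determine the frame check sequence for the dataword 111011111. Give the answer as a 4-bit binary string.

Append 4 zeros: 1110111110000. Divide by 10011 (XOR where the leading bit is 1):
  pos 0: 11101 XOR 10011 = 01110
  pos 1: 11101 XOR 10011 = 01110
  pos 2: 11101 XOR 10011 = 01110
  pos 3: 11101 XOR 10011 = 01110
  pos 4: 11101 XOR 10011 = 01110
  pos 5: 11100 XOR 10011 = 01111
  pos 6: 11110 XOR 10011 = 01101
  pos 7: 11010 XOR 10011 = 01001
  pos 8: 10010 XOR 10011 = 00001
Remainder (last 4 bits) = 0001. This is the CRC / FCS.

0001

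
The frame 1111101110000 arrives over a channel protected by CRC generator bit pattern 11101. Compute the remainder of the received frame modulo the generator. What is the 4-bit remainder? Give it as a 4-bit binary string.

0000

Modulo-2 division of 1111101110000 by 11101:
  pos 0: 11111 XOR 11101 = 00010
  pos 3: 10011 XOR 11101 = 01110
  pos 4: 11101 XOR 11101 = 00000
Remainder = 0000 (zero — the frame passes the CRC check).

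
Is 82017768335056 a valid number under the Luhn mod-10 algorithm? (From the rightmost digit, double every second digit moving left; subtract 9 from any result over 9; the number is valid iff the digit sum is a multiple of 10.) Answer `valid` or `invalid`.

valid

From the right, keep odd positions and double even positions (subtract 9 from any doubled value over 9):
  doubled (positions 2,4,...): 1 1 6 3 5 0 7 → sum 23
  kept (positions 1,3,...): 6 0 3 8 7 1 2 → sum 27
Total = 50.
50 mod 10 = 0, so the number is valid.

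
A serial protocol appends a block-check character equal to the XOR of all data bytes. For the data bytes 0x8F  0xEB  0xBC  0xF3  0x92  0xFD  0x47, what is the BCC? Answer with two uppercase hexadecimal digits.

XOR the bytes together:
  start with 0x8F
  0x8F ⊕ 0xEB = 0x64
  0x64 ⊕ 0xBC = 0xD8
  0xD8 ⊕ 0xF3 = 0x2B
  0x2B ⊕ 0x92 = 0xB9
  0xB9 ⊕ 0xFD = 0x44
  0x44 ⊕ 0x47 = 0x03

03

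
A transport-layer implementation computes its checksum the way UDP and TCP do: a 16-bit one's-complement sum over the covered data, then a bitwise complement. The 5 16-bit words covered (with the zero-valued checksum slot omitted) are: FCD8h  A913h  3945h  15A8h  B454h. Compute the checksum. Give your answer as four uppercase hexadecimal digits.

One's-complement addition (fold any carry out of bit 15 back into bit 0):
  0xFCD8 + 0xA913 = 0x1A5EB → wrap carry → 0xA5EC
  0xA5EC + 0x3945 = 0x0DF31
  0xDF31 + 0x15A8 = 0x0F4D9
  0xF4D9 + 0xB454 = 0x1A92D → wrap carry → 0xA92E
One's-complement sum = 0xA92E.
Checksum = ~0xA92E & 0xFFFF = 0x56D1.

56D1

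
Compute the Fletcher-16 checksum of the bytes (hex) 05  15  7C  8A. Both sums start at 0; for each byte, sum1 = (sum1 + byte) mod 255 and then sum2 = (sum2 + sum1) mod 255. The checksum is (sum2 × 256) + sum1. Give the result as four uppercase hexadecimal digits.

D621

Running sums (mod 255):
  after byte 0 (05): sum1=5, sum2=5
  after byte 1 (15): sum1=26, sum2=31
  after byte 2 (7C): sum1=150, sum2=181
  after byte 3 (8A): sum1=33, sum2=214
Checksum = sum2·256 + sum1 = 214·256 + 33 = 54817 = 0xD621.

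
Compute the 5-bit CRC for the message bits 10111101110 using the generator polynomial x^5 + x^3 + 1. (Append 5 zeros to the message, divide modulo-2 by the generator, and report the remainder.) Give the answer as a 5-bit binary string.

10100

Append 5 zeros: 1011110111000000. Divide by 101001 (XOR where the leading bit is 1):
  pos 0: 101111 XOR 101001 = 000110
  pos 3: 110011 XOR 101001 = 011010
  pos 4: 110101 XOR 101001 = 011100
  pos 5: 111000 XOR 101001 = 010001
  pos 6: 100010 XOR 101001 = 001011
  pos 8: 101100 XOR 101001 = 000101
Remainder (last 5 bits) = 10100. This is the CRC / FCS.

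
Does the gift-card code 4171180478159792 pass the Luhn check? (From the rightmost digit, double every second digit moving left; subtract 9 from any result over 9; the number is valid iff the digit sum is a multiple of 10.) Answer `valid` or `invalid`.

invalid

From the right, keep odd positions and double even positions (subtract 9 from any doubled value over 9):
  doubled (positions 2,4,...): 9 9 2 5 0 2 5 8 → sum 40
  kept (positions 1,3,...): 2 7 5 8 4 8 1 1 → sum 36
Total = 76.
76 mod 10 = 6, so the number is invalid.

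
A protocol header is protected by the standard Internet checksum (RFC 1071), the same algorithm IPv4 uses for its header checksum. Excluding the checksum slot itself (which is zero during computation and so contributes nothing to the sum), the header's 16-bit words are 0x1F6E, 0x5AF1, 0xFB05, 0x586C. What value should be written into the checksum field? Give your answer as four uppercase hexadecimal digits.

322E

One's-complement addition (fold any carry out of bit 15 back into bit 0):
  0x1F6E + 0x5AF1 = 0x07A5F
  0x7A5F + 0xFB05 = 0x17564 → wrap carry → 0x7565
  0x7565 + 0x586C = 0x0CDD1
One's-complement sum = 0xCDD1.
Checksum = ~0xCDD1 & 0xFFFF = 0x322E.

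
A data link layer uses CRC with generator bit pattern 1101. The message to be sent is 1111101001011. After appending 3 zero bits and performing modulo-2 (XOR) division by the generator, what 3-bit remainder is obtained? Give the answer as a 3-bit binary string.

001

Append 3 zeros: 1111101001011000. Divide by 1101 (XOR where the leading bit is 1):
  pos 0: 1111 XOR 1101 = 0010
  pos 2: 1010 XOR 1101 = 0111
  pos 3: 1111 XOR 1101 = 0010
  pos 5: 1000 XOR 1101 = 0101
  pos 6: 1011 XOR 1101 = 0110
  pos 7: 1100 XOR 1101 = 0001
  pos 10: 1110 XOR 1101 = 0011
  pos 12: 1100 XOR 1101 = 0001
Remainder (last 3 bits) = 001. This is the CRC / FCS.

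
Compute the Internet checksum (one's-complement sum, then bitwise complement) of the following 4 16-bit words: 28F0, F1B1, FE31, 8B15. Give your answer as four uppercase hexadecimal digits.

5C16

One's-complement addition (fold any carry out of bit 15 back into bit 0):
  0x28F0 + 0xF1B1 = 0x11AA1 → wrap carry → 0x1AA2
  0x1AA2 + 0xFE31 = 0x118D3 → wrap carry → 0x18D4
  0x18D4 + 0x8B15 = 0x0A3E9
One's-complement sum = 0xA3E9.
Checksum = ~0xA3E9 & 0xFFFF = 0x5C16.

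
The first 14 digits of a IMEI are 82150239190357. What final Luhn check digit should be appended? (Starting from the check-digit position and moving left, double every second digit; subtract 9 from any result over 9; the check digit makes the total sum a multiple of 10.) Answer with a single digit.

Partial digits right→left: 7 5 3 0 9 1 9 3 2 0 5 1 2 8
Double every second digit counting from the check-digit position (so the 1st, 3rd, 5th, ... of the partial from the right).
  doubled (with −9 where >9): 5 6 9 9 4 1 4 → sum 38
  kept as-is: 5 0 1 3 0 1 8 → sum 18
Total = 38 + 18 = 56.
Check digit = (10 − (56 mod 10)) mod 10 = 4.

4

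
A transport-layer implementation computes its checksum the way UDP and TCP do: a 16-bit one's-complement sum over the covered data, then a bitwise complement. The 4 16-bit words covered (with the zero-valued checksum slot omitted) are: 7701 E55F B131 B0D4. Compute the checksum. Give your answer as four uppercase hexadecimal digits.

4198

One's-complement addition (fold any carry out of bit 15 back into bit 0):
  0x7701 + 0xE55F = 0x15C60 → wrap carry → 0x5C61
  0x5C61 + 0xB131 = 0x10D92 → wrap carry → 0x0D93
  0x0D93 + 0xB0D4 = 0x0BE67
One's-complement sum = 0xBE67.
Checksum = ~0xBE67 & 0xFFFF = 0x4198.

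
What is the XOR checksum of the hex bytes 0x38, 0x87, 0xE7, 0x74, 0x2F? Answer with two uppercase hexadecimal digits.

XOR the bytes together:
  start with 0x38
  0x38 ⊕ 0x87 = 0xBF
  0xBF ⊕ 0xE7 = 0x58
  0x58 ⊕ 0x74 = 0x2C
  0x2C ⊕ 0x2F = 0x03

03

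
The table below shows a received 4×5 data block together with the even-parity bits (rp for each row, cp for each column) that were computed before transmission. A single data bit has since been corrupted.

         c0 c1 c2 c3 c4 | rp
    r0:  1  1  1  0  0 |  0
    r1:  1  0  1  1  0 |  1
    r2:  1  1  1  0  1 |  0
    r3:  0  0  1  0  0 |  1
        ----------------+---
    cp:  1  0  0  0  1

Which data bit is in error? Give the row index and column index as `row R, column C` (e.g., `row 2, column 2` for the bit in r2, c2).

row 0, column 3

Recompute each row's even parity and compare to rp:
  r0: data parity 1, sent rp 0 → mismatch
  r1: data parity 1, sent rp 1 → ok
  r2: data parity 0, sent rp 0 → ok
  r3: data parity 1, sent rp 1 → ok
Recompute each column's even parity and compare to cp:
  c0: data parity 1, sent cp 1 → ok
  c1: data parity 0, sent cp 0 → ok
  c2: data parity 0, sent cp 0 → ok
  c3: data parity 1, sent cp 0 → mismatch
  c4: data parity 1, sent cp 1 → ok
Exactly one row (r0) and one column (c3) fail → the flipped bit is at their intersection.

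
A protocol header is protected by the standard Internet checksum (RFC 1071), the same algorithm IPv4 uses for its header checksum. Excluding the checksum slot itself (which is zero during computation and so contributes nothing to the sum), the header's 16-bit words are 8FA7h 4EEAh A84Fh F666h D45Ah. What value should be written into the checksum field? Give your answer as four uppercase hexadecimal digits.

One's-complement addition (fold any carry out of bit 15 back into bit 0):
  0x8FA7 + 0x4EEA = 0x0DE91
  0xDE91 + 0xA84F = 0x186E0 → wrap carry → 0x86E1
  0x86E1 + 0xF666 = 0x17D47 → wrap carry → 0x7D48
  0x7D48 + 0xD45A = 0x151A2 → wrap carry → 0x51A3
One's-complement sum = 0x51A3.
Checksum = ~0x51A3 & 0xFFFF = 0xAE5C.

AE5C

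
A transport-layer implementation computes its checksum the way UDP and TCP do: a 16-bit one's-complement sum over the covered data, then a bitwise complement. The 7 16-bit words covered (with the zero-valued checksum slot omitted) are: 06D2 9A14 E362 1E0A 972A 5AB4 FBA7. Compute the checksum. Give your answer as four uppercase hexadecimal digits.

7025

One's-complement addition (fold any carry out of bit 15 back into bit 0):
  0x06D2 + 0x9A14 = 0x0A0E6
  0xA0E6 + 0xE362 = 0x18448 → wrap carry → 0x8449
  0x8449 + 0x1E0A = 0x0A253
  0xA253 + 0x972A = 0x1397D → wrap carry → 0x397E
  0x397E + 0x5AB4 = 0x09432
  0x9432 + 0xFBA7 = 0x18FD9 → wrap carry → 0x8FDA
One's-complement sum = 0x8FDA.
Checksum = ~0x8FDA & 0xFFFF = 0x7025.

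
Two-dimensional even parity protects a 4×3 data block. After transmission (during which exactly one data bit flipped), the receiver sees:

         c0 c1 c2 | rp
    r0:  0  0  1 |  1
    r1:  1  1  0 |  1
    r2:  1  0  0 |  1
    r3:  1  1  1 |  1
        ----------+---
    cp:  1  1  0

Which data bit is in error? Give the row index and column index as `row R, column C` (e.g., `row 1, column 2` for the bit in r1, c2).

Recompute each row's even parity and compare to rp:
  r0: data parity 1, sent rp 1 → ok
  r1: data parity 0, sent rp 1 → mismatch
  r2: data parity 1, sent rp 1 → ok
  r3: data parity 1, sent rp 1 → ok
Recompute each column's even parity and compare to cp:
  c0: data parity 1, sent cp 1 → ok
  c1: data parity 0, sent cp 1 → mismatch
  c2: data parity 0, sent cp 0 → ok
Exactly one row (r1) and one column (c1) fail → the flipped bit is at their intersection.

row 1, column 1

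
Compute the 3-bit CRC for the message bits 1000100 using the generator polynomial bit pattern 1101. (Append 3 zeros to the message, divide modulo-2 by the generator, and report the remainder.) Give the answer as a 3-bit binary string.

111

Append 3 zeros: 1000100000. Divide by 1101 (XOR where the leading bit is 1):
  pos 0: 1000 XOR 1101 = 0101
  pos 1: 1011 XOR 1101 = 0110
  pos 2: 1100 XOR 1101 = 0001
  pos 5: 1000 XOR 1101 = 0101
  pos 6: 1010 XOR 1101 = 0111
Remainder (last 3 bits) = 111. This is the CRC / FCS.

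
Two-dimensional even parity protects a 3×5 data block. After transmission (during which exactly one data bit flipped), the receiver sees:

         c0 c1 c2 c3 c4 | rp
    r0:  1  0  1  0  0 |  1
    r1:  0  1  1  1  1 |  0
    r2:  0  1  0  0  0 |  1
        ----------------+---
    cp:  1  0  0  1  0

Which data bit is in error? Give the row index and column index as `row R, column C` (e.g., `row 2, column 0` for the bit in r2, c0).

Recompute each row's even parity and compare to rp:
  r0: data parity 0, sent rp 1 → mismatch
  r1: data parity 0, sent rp 0 → ok
  r2: data parity 1, sent rp 1 → ok
Recompute each column's even parity and compare to cp:
  c0: data parity 1, sent cp 1 → ok
  c1: data parity 0, sent cp 0 → ok
  c2: data parity 0, sent cp 0 → ok
  c3: data parity 1, sent cp 1 → ok
  c4: data parity 1, sent cp 0 → mismatch
Exactly one row (r0) and one column (c4) fail → the flipped bit is at their intersection.

row 0, column 4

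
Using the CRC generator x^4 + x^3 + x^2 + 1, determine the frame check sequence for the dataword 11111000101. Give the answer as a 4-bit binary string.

1110

Append 4 zeros: 111110001010000. Divide by 11101 (XOR where the leading bit is 1):
  pos 0: 11111 XOR 11101 = 00010
  pos 3: 10000 XOR 11101 = 01101
  pos 4: 11011 XOR 11101 = 00110
  pos 6: 11001 XOR 11101 = 00100
  pos 8: 10000 XOR 11101 = 01101
  pos 9: 11010 XOR 11101 = 00111
Remainder (last 4 bits) = 1110. This is the CRC / FCS.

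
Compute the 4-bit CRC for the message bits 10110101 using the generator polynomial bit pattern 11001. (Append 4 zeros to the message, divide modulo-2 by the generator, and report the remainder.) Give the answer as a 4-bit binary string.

0000

Append 4 zeros: 101101010000. Divide by 11001 (XOR where the leading bit is 1):
  pos 0: 10110 XOR 11001 = 01111
  pos 1: 11111 XOR 11001 = 00110
  pos 3: 11001 XOR 11001 = 00000
Remainder (last 4 bits) = 0000. This is the CRC / FCS.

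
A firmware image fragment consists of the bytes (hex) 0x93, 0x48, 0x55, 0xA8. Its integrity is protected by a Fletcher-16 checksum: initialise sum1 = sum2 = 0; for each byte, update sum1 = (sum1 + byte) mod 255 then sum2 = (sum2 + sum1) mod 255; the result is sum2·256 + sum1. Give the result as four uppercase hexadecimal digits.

Running sums (mod 255):
  after byte 0 (0x93): sum1=147, sum2=147
  after byte 1 (0x48): sum1=219, sum2=111
  after byte 2 (0x55): sum1=49, sum2=160
  after byte 3 (0xA8): sum1=217, sum2=122
Checksum = sum2·256 + sum1 = 122·256 + 217 = 31449 = 0x7AD9.

7AD9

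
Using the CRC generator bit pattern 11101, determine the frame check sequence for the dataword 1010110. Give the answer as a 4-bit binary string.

Append 4 zeros: 10101100000. Divide by 11101 (XOR where the leading bit is 1):
  pos 0: 10101 XOR 11101 = 01000
  pos 1: 10001 XOR 11101 = 01100
  pos 2: 11000 XOR 11101 = 00101
  pos 4: 10100 XOR 11101 = 01001
  pos 5: 10010 XOR 11101 = 01111
  pos 6: 11110 XOR 11101 = 00011
Remainder (last 4 bits) = 0011. This is the CRC / FCS.

0011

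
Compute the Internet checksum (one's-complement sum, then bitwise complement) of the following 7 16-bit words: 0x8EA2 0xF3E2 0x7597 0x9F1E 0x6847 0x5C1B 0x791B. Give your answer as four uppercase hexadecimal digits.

One's-complement addition (fold any carry out of bit 15 back into bit 0):
  0x8EA2 + 0xF3E2 = 0x18284 → wrap carry → 0x8285
  0x8285 + 0x7597 = 0x0F81C
  0xF81C + 0x9F1E = 0x1973A → wrap carry → 0x973B
  0x973B + 0x6847 = 0x0FF82
  0xFF82 + 0x5C1B = 0x15B9D → wrap carry → 0x5B9E
  0x5B9E + 0x791B = 0x0D4B9
One's-complement sum = 0xD4B9.
Checksum = ~0xD4B9 & 0xFFFF = 0x2B46.

2B46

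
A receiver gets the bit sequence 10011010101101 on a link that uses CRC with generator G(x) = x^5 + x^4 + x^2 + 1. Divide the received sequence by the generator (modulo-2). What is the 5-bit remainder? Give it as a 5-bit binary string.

00000

Modulo-2 division of 10011010101101 by 110101:
  pos 0: 100110 XOR 110101 = 010011
  pos 1: 100111 XOR 110101 = 010010
  pos 2: 100100 XOR 110101 = 010001
  pos 3: 100011 XOR 110101 = 010110
  pos 4: 101100 XOR 110101 = 011001
  pos 5: 110011 XOR 110101 = 000110
  pos 8: 110101 XOR 110101 = 000000
Remainder = 00000 (zero — the frame passes the CRC check).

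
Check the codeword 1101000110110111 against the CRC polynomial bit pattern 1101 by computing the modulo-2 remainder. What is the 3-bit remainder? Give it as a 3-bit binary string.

000

Modulo-2 division of 1101000110110111 by 1101:
  pos 0: 1101 XOR 1101 = 0000
  pos 7: 1101 XOR 1101 = 0000
  pos 11: 1011 XOR 1101 = 0110
  pos 12: 1101 XOR 1101 = 0000
Remainder = 000 (zero — the frame passes the CRC check).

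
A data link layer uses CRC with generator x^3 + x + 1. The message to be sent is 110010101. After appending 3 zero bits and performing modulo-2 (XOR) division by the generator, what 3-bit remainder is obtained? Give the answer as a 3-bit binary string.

000

Append 3 zeros: 110010101000. Divide by 1011 (XOR where the leading bit is 1):
  pos 0: 1100 XOR 1011 = 0111
  pos 1: 1111 XOR 1011 = 0100
  pos 2: 1000 XOR 1011 = 0011
  pos 4: 1110 XOR 1011 = 0101
  pos 5: 1011 XOR 1011 = 0000
Remainder (last 3 bits) = 000. This is the CRC / FCS.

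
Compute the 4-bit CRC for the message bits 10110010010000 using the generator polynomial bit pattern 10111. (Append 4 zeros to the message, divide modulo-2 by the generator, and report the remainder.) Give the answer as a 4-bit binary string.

1110

Append 4 zeros: 101100100100000000. Divide by 10111 (XOR where the leading bit is 1):
  pos 0: 10110 XOR 10111 = 00001
  pos 4: 10100 XOR 10111 = 00011
  pos 7: 11100 XOR 10111 = 01011
  pos 8: 10110 XOR 10111 = 00001
  pos 12: 10000 XOR 10111 = 00111
Remainder (last 4 bits) = 1110. This is the CRC / FCS.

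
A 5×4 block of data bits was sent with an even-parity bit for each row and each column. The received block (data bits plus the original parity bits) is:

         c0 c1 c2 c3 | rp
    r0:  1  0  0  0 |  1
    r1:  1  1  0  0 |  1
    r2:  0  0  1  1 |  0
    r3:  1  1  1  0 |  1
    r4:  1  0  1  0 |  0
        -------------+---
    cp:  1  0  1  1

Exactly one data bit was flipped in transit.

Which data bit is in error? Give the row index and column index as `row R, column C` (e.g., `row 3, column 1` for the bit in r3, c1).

row 1, column 0

Recompute each row's even parity and compare to rp:
  r0: data parity 1, sent rp 1 → ok
  r1: data parity 0, sent rp 1 → mismatch
  r2: data parity 0, sent rp 0 → ok
  r3: data parity 1, sent rp 1 → ok
  r4: data parity 0, sent rp 0 → ok
Recompute each column's even parity and compare to cp:
  c0: data parity 0, sent cp 1 → mismatch
  c1: data parity 0, sent cp 0 → ok
  c2: data parity 1, sent cp 1 → ok
  c3: data parity 1, sent cp 1 → ok
Exactly one row (r1) and one column (c0) fail → the flipped bit is at their intersection.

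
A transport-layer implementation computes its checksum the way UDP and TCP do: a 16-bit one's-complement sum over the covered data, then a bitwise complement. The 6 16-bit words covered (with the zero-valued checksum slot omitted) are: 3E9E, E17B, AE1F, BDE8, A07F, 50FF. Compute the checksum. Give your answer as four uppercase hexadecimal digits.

825E

One's-complement addition (fold any carry out of bit 15 back into bit 0):
  0x3E9E + 0xE17B = 0x12019 → wrap carry → 0x201A
  0x201A + 0xAE1F = 0x0CE39
  0xCE39 + 0xBDE8 = 0x18C21 → wrap carry → 0x8C22
  0x8C22 + 0xA07F = 0x12CA1 → wrap carry → 0x2CA2
  0x2CA2 + 0x50FF = 0x07DA1
One's-complement sum = 0x7DA1.
Checksum = ~0x7DA1 & 0xFFFF = 0x825E.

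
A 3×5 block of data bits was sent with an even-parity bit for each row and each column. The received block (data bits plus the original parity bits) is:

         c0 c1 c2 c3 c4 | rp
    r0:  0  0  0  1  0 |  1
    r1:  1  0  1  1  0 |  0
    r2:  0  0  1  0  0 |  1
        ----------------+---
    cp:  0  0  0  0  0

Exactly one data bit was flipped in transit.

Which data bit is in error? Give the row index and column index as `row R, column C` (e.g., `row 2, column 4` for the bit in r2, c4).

row 1, column 0

Recompute each row's even parity and compare to rp:
  r0: data parity 1, sent rp 1 → ok
  r1: data parity 1, sent rp 0 → mismatch
  r2: data parity 1, sent rp 1 → ok
Recompute each column's even parity and compare to cp:
  c0: data parity 1, sent cp 0 → mismatch
  c1: data parity 0, sent cp 0 → ok
  c2: data parity 0, sent cp 0 → ok
  c3: data parity 0, sent cp 0 → ok
  c4: data parity 0, sent cp 0 → ok
Exactly one row (r1) and one column (c0) fail → the flipped bit is at their intersection.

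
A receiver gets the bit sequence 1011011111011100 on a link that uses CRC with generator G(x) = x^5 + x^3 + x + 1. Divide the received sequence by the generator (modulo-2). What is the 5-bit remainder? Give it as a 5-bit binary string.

01000

Modulo-2 division of 1011011111011100 by 101011:
  pos 0: 101101 XOR 101011 = 000110
  pos 3: 110111 XOR 101011 = 011100
  pos 4: 111001 XOR 101011 = 010010
  pos 5: 100100 XOR 101011 = 001111
  pos 7: 111111 XOR 101011 = 010100
  pos 8: 101001 XOR 101011 = 000010
Remainder = 01000 (nonzero — an error is detected).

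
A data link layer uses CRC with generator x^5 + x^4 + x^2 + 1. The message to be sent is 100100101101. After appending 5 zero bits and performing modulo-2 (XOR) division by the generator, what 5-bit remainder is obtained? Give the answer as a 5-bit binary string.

Append 5 zeros: 10010010110100000. Divide by 110101 (XOR where the leading bit is 1):
  pos 0: 100100 XOR 110101 = 010001
  pos 1: 100011 XOR 110101 = 010110
  pos 2: 101100 XOR 110101 = 011001
  pos 3: 110011 XOR 110101 = 000110
  pos 6: 110101 XOR 110101 = 000000
Remainder (last 5 bits) = 00000. This is the CRC / FCS.

00000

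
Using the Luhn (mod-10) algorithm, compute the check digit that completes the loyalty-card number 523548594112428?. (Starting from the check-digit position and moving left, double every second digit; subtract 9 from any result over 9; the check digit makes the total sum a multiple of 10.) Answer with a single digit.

0

Partial digits right→left: 8 2 4 2 1 1 4 9 5 8 4 5 3 2 5
Double every second digit counting from the check-digit position (so the 1st, 3rd, 5th, ... of the partial from the right).
  doubled (with −9 where >9): 7 8 2 8 1 8 6 1 → sum 41
  kept as-is: 2 2 1 9 8 5 2 → sum 29
Total = 41 + 29 = 70.
Check digit = (10 − (70 mod 10)) mod 10 = 0.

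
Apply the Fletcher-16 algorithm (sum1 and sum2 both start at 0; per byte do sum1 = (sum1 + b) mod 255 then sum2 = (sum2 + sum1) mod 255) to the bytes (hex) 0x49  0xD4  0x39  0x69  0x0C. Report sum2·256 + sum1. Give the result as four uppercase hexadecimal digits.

Running sums (mod 255):
  after byte 0 (0x49): sum1=73, sum2=73
  after byte 1 (0xD4): sum1=30, sum2=103
  after byte 2 (0x39): sum1=87, sum2=190
  after byte 3 (0x69): sum1=192, sum2=127
  after byte 4 (0x0C): sum1=204, sum2=76
Checksum = sum2·256 + sum1 = 76·256 + 204 = 19660 = 0x4CCC.

4CCC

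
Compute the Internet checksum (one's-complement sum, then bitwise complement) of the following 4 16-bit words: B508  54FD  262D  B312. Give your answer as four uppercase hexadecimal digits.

1CBA

One's-complement addition (fold any carry out of bit 15 back into bit 0):
  0xB508 + 0x54FD = 0x10A05 → wrap carry → 0x0A06
  0x0A06 + 0x262D = 0x03033
  0x3033 + 0xB312 = 0x0E345
One's-complement sum = 0xE345.
Checksum = ~0xE345 & 0xFFFF = 0x1CBA.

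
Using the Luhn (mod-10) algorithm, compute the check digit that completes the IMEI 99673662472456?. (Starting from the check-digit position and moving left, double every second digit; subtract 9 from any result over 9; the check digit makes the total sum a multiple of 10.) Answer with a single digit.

8

Partial digits right→left: 6 5 4 2 7 4 2 6 6 3 7 6 9 9
Double every second digit counting from the check-digit position (so the 1st, 3rd, 5th, ... of the partial from the right).
  doubled (with −9 where >9): 3 8 5 4 3 5 9 → sum 37
  kept as-is: 5 2 4 6 3 6 9 → sum 35
Total = 37 + 35 = 72.
Check digit = (10 − (72 mod 10)) mod 10 = 8.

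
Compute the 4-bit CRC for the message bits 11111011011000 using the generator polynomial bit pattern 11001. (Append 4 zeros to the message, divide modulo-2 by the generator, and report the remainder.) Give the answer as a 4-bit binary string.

Append 4 zeros: 111110110110000000. Divide by 11001 (XOR where the leading bit is 1):
  pos 0: 11111 XOR 11001 = 00110
  pos 2: 11001 XOR 11001 = 00000
  pos 7: 10110 XOR 11001 = 01111
  pos 8: 11110 XOR 11001 = 00111
  pos 10: 11100 XOR 11001 = 00101
  pos 12: 10100 XOR 11001 = 01101
  pos 13: 11010 XOR 11001 = 00011
Remainder (last 4 bits) = 0011. This is the CRC / FCS.

0011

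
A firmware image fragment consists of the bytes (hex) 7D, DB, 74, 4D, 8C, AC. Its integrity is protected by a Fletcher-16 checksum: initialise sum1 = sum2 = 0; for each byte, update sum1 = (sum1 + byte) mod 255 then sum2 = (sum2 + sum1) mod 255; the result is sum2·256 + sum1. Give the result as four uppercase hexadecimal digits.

Running sums (mod 255):
  after byte 0 (7D): sum1=125, sum2=125
  after byte 1 (DB): sum1=89, sum2=214
  after byte 2 (74): sum1=205, sum2=164
  after byte 3 (4D): sum1=27, sum2=191
  after byte 4 (8C): sum1=167, sum2=103
  after byte 5 (AC): sum1=84, sum2=187
Checksum = sum2·256 + sum1 = 187·256 + 84 = 47956 = 0xBB54.

BB54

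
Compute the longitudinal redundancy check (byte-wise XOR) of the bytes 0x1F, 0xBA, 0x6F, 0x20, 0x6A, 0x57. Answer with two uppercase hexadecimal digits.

XOR the bytes together:
  start with 0x1F
  0x1F ⊕ 0xBA = 0xA5
  0xA5 ⊕ 0x6F = 0xCA
  0xCA ⊕ 0x20 = 0xEA
  0xEA ⊕ 0x6A = 0x80
  0x80 ⊕ 0x57 = 0xD7

D7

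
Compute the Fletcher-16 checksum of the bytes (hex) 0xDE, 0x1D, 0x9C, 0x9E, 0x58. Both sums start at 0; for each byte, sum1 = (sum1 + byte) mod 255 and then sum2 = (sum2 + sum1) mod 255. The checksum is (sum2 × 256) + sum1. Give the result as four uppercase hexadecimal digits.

3A8F

Running sums (mod 255):
  after byte 0 (0xDE): sum1=222, sum2=222
  after byte 1 (0x1D): sum1=251, sum2=218
  after byte 2 (0x9C): sum1=152, sum2=115
  after byte 3 (0x9E): sum1=55, sum2=170
  after byte 4 (0x58): sum1=143, sum2=58
Checksum = sum2·256 + sum1 = 58·256 + 143 = 14991 = 0x3A8F.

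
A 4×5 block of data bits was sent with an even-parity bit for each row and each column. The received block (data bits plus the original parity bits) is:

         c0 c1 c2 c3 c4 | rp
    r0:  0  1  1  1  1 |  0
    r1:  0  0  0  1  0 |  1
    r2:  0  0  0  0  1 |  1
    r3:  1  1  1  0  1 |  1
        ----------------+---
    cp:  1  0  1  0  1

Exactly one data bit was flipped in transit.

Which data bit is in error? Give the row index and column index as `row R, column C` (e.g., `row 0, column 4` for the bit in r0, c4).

row 3, column 2

Recompute each row's even parity and compare to rp:
  r0: data parity 0, sent rp 0 → ok
  r1: data parity 1, sent rp 1 → ok
  r2: data parity 1, sent rp 1 → ok
  r3: data parity 0, sent rp 1 → mismatch
Recompute each column's even parity and compare to cp:
  c0: data parity 1, sent cp 1 → ok
  c1: data parity 0, sent cp 0 → ok
  c2: data parity 0, sent cp 1 → mismatch
  c3: data parity 0, sent cp 0 → ok
  c4: data parity 1, sent cp 1 → ok
Exactly one row (r3) and one column (c2) fail → the flipped bit is at their intersection.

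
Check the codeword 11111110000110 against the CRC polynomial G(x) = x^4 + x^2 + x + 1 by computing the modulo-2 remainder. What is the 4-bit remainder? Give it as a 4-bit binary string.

Modulo-2 division of 11111110000110 by 10111:
  pos 0: 11111 XOR 10111 = 01000
  pos 1: 10001 XOR 10111 = 00110
  pos 3: 11010 XOR 10111 = 01101
  pos 4: 11010 XOR 10111 = 01101
  pos 5: 11010 XOR 10111 = 01101
  pos 6: 11010 XOR 10111 = 01101
  pos 7: 11011 XOR 10111 = 01100
  pos 8: 11001 XOR 10111 = 01110
  pos 9: 11100 XOR 10111 = 01011
Remainder = 1011 (nonzero — an error is detected).

1011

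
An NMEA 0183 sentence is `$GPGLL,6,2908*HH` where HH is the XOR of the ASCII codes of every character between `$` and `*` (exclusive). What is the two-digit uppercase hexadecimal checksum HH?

65

XOR the ASCII codes of the payload characters:
  'G' = 0x47 → acc = 0x47
  'P' = 0x50 → acc = 0x17
  'G' = 0x47 → acc = 0x50
  'L' = 0x4C → acc = 0x1C
  'L' = 0x4C → acc = 0x50
  ',' = 0x2C → acc = 0x7C
  '6' = 0x36 → acc = 0x4A
  ',' = 0x2C → acc = 0x66
  '2' = 0x32 → acc = 0x54
  '9' = 0x39 → acc = 0x6D
  '0' = 0x30 → acc = 0x5D
  '8' = 0x38 → acc = 0x65
Checksum = 0x65.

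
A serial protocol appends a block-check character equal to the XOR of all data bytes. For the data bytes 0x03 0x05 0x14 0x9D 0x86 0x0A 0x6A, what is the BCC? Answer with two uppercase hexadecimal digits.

69

XOR the bytes together:
  start with 0x03
  0x03 ⊕ 0x05 = 0x06
  0x06 ⊕ 0x14 = 0x12
  0x12 ⊕ 0x9D = 0x8F
  0x8F ⊕ 0x86 = 0x09
  0x09 ⊕ 0x0A = 0x03
  0x03 ⊕ 0x6A = 0x69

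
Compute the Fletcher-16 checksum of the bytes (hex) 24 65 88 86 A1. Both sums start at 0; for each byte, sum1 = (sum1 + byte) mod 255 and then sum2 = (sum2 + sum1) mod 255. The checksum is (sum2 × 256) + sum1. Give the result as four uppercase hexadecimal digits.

Running sums (mod 255):
  after byte 0 (24): sum1=36, sum2=36
  after byte 1 (65): sum1=137, sum2=173
  after byte 2 (88): sum1=18, sum2=191
  after byte 3 (86): sum1=152, sum2=88
  after byte 4 (A1): sum1=58, sum2=146
Checksum = sum2·256 + sum1 = 146·256 + 58 = 37434 = 0x923A.

923A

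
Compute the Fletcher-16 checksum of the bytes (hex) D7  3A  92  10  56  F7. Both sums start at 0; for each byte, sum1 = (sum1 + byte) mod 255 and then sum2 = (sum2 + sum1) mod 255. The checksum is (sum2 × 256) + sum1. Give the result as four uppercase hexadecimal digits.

Running sums (mod 255):
  after byte 0 (D7): sum1=215, sum2=215
  after byte 1 (3A): sum1=18, sum2=233
  after byte 2 (92): sum1=164, sum2=142
  after byte 3 (10): sum1=180, sum2=67
  after byte 4 (56): sum1=11, sum2=78
  after byte 5 (F7): sum1=3, sum2=81
Checksum = sum2·256 + sum1 = 81·256 + 3 = 20739 = 0x5103.

5103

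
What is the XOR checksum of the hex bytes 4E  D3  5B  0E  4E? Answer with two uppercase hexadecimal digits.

86

XOR the bytes together:
  start with 0x4E
  0x4E ⊕ 0xD3 = 0x9D
  0x9D ⊕ 0x5B = 0xC6
  0xC6 ⊕ 0x0E = 0xC8
  0xC8 ⊕ 0x4E = 0x86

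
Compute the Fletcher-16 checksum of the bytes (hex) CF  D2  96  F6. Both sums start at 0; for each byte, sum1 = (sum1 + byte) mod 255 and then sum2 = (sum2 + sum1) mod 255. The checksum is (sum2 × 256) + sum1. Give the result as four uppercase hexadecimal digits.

DB30

Running sums (mod 255):
  after byte 0 (CF): sum1=207, sum2=207
  after byte 1 (D2): sum1=162, sum2=114
  after byte 2 (96): sum1=57, sum2=171
  after byte 3 (F6): sum1=48, sum2=219
Checksum = sum2·256 + sum1 = 219·256 + 48 = 56112 = 0xDB30.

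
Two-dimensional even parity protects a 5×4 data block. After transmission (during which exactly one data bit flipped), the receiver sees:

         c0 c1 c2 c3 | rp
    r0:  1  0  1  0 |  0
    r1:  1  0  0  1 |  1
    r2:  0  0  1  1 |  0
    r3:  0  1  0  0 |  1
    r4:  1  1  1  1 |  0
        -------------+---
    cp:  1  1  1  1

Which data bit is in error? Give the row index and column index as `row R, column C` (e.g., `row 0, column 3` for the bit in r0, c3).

row 1, column 1

Recompute each row's even parity and compare to rp:
  r0: data parity 0, sent rp 0 → ok
  r1: data parity 0, sent rp 1 → mismatch
  r2: data parity 0, sent rp 0 → ok
  r3: data parity 1, sent rp 1 → ok
  r4: data parity 0, sent rp 0 → ok
Recompute each column's even parity and compare to cp:
  c0: data parity 1, sent cp 1 → ok
  c1: data parity 0, sent cp 1 → mismatch
  c2: data parity 1, sent cp 1 → ok
  c3: data parity 1, sent cp 1 → ok
Exactly one row (r1) and one column (c1) fail → the flipped bit is at their intersection.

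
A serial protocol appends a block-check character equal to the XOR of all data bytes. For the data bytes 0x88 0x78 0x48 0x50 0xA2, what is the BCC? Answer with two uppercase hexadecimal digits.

XOR the bytes together:
  start with 0x88
  0x88 ⊕ 0x78 = 0xF0
  0xF0 ⊕ 0x48 = 0xB8
  0xB8 ⊕ 0x50 = 0xE8
  0xE8 ⊕ 0xA2 = 0x4A

4A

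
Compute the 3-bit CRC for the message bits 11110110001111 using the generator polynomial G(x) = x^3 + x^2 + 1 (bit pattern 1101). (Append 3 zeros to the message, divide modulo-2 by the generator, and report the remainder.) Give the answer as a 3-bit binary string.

Append 3 zeros: 11110110001111000. Divide by 1101 (XOR where the leading bit is 1):
  pos 0: 1111 XOR 1101 = 0010
  pos 2: 1001 XOR 1101 = 0100
  pos 3: 1001 XOR 1101 = 0100
  pos 4: 1000 XOR 1101 = 0101
  pos 5: 1010 XOR 1101 = 0111
  pos 6: 1110 XOR 1101 = 0011
  pos 8: 1111 XOR 1101 = 0010
  pos 10: 1011 XOR 1101 = 0110
  pos 11: 1100 XOR 1101 = 0001
Remainder (last 3 bits) = 100. This is the CRC / FCS.

100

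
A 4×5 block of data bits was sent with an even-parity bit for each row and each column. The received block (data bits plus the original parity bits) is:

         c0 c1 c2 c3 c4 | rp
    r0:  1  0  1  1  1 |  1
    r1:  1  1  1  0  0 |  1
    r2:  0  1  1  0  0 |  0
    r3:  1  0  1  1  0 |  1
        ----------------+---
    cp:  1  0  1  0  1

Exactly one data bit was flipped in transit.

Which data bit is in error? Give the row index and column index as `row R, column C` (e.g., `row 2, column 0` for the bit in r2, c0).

row 0, column 2

Recompute each row's even parity and compare to rp:
  r0: data parity 0, sent rp 1 → mismatch
  r1: data parity 1, sent rp 1 → ok
  r2: data parity 0, sent rp 0 → ok
  r3: data parity 1, sent rp 1 → ok
Recompute each column's even parity and compare to cp:
  c0: data parity 1, sent cp 1 → ok
  c1: data parity 0, sent cp 0 → ok
  c2: data parity 0, sent cp 1 → mismatch
  c3: data parity 0, sent cp 0 → ok
  c4: data parity 1, sent cp 1 → ok
Exactly one row (r0) and one column (c2) fail → the flipped bit is at their intersection.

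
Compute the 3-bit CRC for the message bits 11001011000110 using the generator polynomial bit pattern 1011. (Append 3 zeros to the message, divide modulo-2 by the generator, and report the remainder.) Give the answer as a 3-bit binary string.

Append 3 zeros: 11001011000110000. Divide by 1011 (XOR where the leading bit is 1):
  pos 0: 1100 XOR 1011 = 0111
  pos 1: 1111 XOR 1011 = 0100
  pos 2: 1000 XOR 1011 = 0011
  pos 4: 1111 XOR 1011 = 0100
  pos 5: 1000 XOR 1011 = 0011
  pos 7: 1100 XOR 1011 = 0111
  pos 8: 1111 XOR 1011 = 0100
  pos 9: 1001 XOR 1011 = 0010
  pos 11: 1000 XOR 1011 = 0011
  pos 13: 1100 XOR 1011 = 0111
Remainder (last 3 bits) = 111. This is the CRC / FCS.

111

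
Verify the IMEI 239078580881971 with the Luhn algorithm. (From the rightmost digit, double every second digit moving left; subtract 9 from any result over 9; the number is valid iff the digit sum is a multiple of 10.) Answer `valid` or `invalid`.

From the right, keep odd positions and double even positions (subtract 9 from any doubled value over 9):
  doubled (positions 2,4,...): 5 2 7 7 7 0 6 → sum 34
  kept (positions 1,3,...): 1 9 8 0 5 7 9 2 → sum 41
Total = 75.
75 mod 10 = 5, so the number is invalid.

invalid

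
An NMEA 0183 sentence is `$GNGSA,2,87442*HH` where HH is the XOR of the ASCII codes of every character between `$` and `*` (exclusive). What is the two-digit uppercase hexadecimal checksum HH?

XOR the ASCII codes of the payload characters:
  'G' = 0x47 → acc = 0x47
  'N' = 0x4E → acc = 0x09
  'G' = 0x47 → acc = 0x4E
  'S' = 0x53 → acc = 0x1D
  'A' = 0x41 → acc = 0x5C
  ',' = 0x2C → acc = 0x70
  '2' = 0x32 → acc = 0x42
  ',' = 0x2C → acc = 0x6E
  '8' = 0x38 → acc = 0x56
  '7' = 0x37 → acc = 0x61
  '4' = 0x34 → acc = 0x55
  '4' = 0x34 → acc = 0x61
  '2' = 0x32 → acc = 0x53
Checksum = 0x53.

53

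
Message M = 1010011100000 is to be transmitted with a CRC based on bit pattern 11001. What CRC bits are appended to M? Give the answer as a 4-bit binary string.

1100

Append 4 zeros: 10100111000000000. Divide by 11001 (XOR where the leading bit is 1):
  pos 0: 10100 XOR 11001 = 01101
  pos 1: 11011 XOR 11001 = 00010
  pos 4: 10110 XOR 11001 = 01111
  pos 5: 11110 XOR 11001 = 00111
  pos 7: 11100 XOR 11001 = 00101
  pos 9: 10100 XOR 11001 = 01101
  pos 10: 11010 XOR 11001 = 00011
Remainder (last 4 bits) = 1100. This is the CRC / FCS.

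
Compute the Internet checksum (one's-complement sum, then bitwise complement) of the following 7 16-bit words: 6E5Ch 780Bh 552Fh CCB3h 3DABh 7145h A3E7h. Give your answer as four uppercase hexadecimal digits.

A4DC

One's-complement addition (fold any carry out of bit 15 back into bit 0):
  0x6E5C + 0x780B = 0x0E667
  0xE667 + 0x552F = 0x13B96 → wrap carry → 0x3B97
  0x3B97 + 0xCCB3 = 0x1084A → wrap carry → 0x084B
  0x084B + 0x3DAB = 0x045F6
  0x45F6 + 0x7145 = 0x0B73B
  0xB73B + 0xA3E7 = 0x15B22 → wrap carry → 0x5B23
One's-complement sum = 0x5B23.
Checksum = ~0x5B23 & 0xFFFF = 0xA4DC.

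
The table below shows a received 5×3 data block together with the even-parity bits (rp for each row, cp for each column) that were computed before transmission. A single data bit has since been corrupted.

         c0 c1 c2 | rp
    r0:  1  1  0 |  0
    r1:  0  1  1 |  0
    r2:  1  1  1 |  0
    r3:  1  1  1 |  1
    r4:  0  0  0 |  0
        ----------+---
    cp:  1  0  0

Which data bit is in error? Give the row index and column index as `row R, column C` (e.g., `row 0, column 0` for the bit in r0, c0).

row 2, column 2

Recompute each row's even parity and compare to rp:
  r0: data parity 0, sent rp 0 → ok
  r1: data parity 0, sent rp 0 → ok
  r2: data parity 1, sent rp 0 → mismatch
  r3: data parity 1, sent rp 1 → ok
  r4: data parity 0, sent rp 0 → ok
Recompute each column's even parity and compare to cp:
  c0: data parity 1, sent cp 1 → ok
  c1: data parity 0, sent cp 0 → ok
  c2: data parity 1, sent cp 0 → mismatch
Exactly one row (r2) and one column (c2) fail → the flipped bit is at their intersection.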